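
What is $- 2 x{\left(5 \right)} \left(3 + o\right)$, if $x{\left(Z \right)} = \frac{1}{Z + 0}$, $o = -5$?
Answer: $\frac{4}{5} \approx 0.8$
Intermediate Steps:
$x{\left(Z \right)} = \frac{1}{Z}$
$- 2 x{\left(5 \right)} \left(3 + o\right) = - \frac{2}{5} \left(3 - 5\right) = \left(-2\right) \frac{1}{5} \left(-2\right) = \left(- \frac{2}{5}\right) \left(-2\right) = \frac{4}{5}$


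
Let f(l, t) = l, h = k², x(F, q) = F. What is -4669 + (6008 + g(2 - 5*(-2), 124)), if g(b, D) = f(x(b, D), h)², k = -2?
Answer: 1483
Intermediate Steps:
h = 4 (h = (-2)² = 4)
g(b, D) = b²
-4669 + (6008 + g(2 - 5*(-2), 124)) = -4669 + (6008 + (2 - 5*(-2))²) = -4669 + (6008 + (2 + 10)²) = -4669 + (6008 + 12²) = -4669 + (6008 + 144) = -4669 + 6152 = 1483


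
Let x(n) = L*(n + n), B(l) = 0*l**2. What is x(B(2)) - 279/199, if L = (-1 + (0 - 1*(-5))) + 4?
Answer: -279/199 ≈ -1.4020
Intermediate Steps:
L = 8 (L = (-1 + (0 + 5)) + 4 = (-1 + 5) + 4 = 4 + 4 = 8)
B(l) = 0
x(n) = 16*n (x(n) = 8*(n + n) = 8*(2*n) = 16*n)
x(B(2)) - 279/199 = 16*0 - 279/199 = 0 - 279/199 = -279/199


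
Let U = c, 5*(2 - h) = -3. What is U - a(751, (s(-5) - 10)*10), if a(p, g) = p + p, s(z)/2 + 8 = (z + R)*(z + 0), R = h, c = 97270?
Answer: 95768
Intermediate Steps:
h = 13/5 (h = 2 - 1/5*(-3) = 2 + 3/5 = 13/5 ≈ 2.6000)
R = 13/5 ≈ 2.6000
s(z) = -16 + 2*z*(13/5 + z) (s(z) = -16 + 2*((z + 13/5)*(z + 0)) = -16 + 2*((13/5 + z)*z) = -16 + 2*(z*(13/5 + z)) = -16 + 2*z*(13/5 + z))
U = 97270
a(p, g) = 2*p
U - a(751, (s(-5) - 10)*10) = 97270 - 2*751 = 97270 - 1*1502 = 97270 - 1502 = 95768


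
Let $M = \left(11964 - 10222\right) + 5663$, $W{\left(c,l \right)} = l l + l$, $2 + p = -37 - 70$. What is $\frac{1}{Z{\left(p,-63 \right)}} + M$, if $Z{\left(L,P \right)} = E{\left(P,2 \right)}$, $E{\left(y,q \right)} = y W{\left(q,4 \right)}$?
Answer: $\frac{9330299}{1260} \approx 7405.0$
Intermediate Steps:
$p = -109$ ($p = -2 - 107 = -109$)
$W{\left(c,l \right)} = l + l^{2}$ ($W{\left(c,l \right)} = l^{2} + l = l + l^{2}$)
$E{\left(y,q \right)} = 20 y$ ($E{\left(y,q \right)} = y 4 \left(1 + 4\right) = y 4 \cdot 5 = y 20 = 20 y$)
$M = 7405$ ($M = 1742 + 5663 = 7405$)
$Z{\left(L,P \right)} = 20 P$
$\frac{1}{Z{\left(p,-63 \right)}} + M = \frac{1}{20 \left(-63\right)} + 7405 = \frac{1}{-1260} + 7405 = - \frac{1}{1260} + 7405 = \frac{9330299}{1260}$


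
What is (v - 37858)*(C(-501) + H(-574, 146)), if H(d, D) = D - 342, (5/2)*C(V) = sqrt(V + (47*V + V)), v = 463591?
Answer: -83443668 + 5960262*I*sqrt(501)/5 ≈ -8.3444e+7 + 2.6682e+7*I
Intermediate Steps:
C(V) = 14*sqrt(V)/5 (C(V) = 2*sqrt(V + (47*V + V))/5 = 2*sqrt(V + 48*V)/5 = 2*sqrt(49*V)/5 = 2*(7*sqrt(V))/5 = 14*sqrt(V)/5)
H(d, D) = -342 + D
(v - 37858)*(C(-501) + H(-574, 146)) = (463591 - 37858)*(14*sqrt(-501)/5 + (-342 + 146)) = 425733*(14*(I*sqrt(501))/5 - 196) = 425733*(14*I*sqrt(501)/5 - 196) = 425733*(-196 + 14*I*sqrt(501)/5) = -83443668 + 5960262*I*sqrt(501)/5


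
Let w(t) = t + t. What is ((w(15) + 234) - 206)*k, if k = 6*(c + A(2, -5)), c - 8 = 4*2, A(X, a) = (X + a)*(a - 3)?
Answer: 13920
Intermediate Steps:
A(X, a) = (-3 + a)*(X + a) (A(X, a) = (X + a)*(-3 + a) = (-3 + a)*(X + a))
c = 16 (c = 8 + 4*2 = 8 + 8 = 16)
w(t) = 2*t
k = 240 (k = 6*(16 + ((-5)² - 3*2 - 3*(-5) + 2*(-5))) = 6*(16 + (25 - 6 + 15 - 10)) = 6*(16 + 24) = 6*40 = 240)
((w(15) + 234) - 206)*k = ((2*15 + 234) - 206)*240 = ((30 + 234) - 206)*240 = (264 - 206)*240 = 58*240 = 13920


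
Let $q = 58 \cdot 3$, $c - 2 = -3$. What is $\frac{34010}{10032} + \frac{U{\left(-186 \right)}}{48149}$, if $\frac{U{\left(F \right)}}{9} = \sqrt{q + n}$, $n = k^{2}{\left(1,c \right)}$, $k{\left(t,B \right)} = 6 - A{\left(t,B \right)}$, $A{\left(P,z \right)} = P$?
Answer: $\frac{895}{264} + \frac{9 \sqrt{199}}{48149} \approx 3.3928$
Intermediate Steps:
$c = -1$ ($c = 2 - 3 = -1$)
$k{\left(t,B \right)} = 6 - t$
$q = 174$
$n = 25$ ($n = \left(6 - 1\right)^{2} = 5^{2} = 25$)
$U{\left(F \right)} = 9 \sqrt{199}$ ($U{\left(F \right)} = 9 \sqrt{174 + 25} = 9 \sqrt{199}$)
$\frac{34010}{10032} + \frac{U{\left(-186 \right)}}{48149} = \frac{34010}{10032} + \frac{9 \sqrt{199}}{48149} = 34010 \cdot \frac{1}{10032} + 9 \sqrt{199} \cdot \frac{1}{48149} = \frac{895}{264} + \frac{9 \sqrt{199}}{48149}$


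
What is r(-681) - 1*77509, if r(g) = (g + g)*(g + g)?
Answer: 1777535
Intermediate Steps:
r(g) = 4*g² (r(g) = (2*g)*(2*g) = 4*g²)
r(-681) - 1*77509 = 4*(-681)² - 1*77509 = 4*463761 - 77509 = 1855044 - 77509 = 1777535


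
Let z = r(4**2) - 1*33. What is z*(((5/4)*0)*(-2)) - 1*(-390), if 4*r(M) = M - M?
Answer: 390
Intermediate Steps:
r(M) = 0 (r(M) = (M - M)/4 = (1/4)*0 = 0)
z = -33 (z = 0 - 1*33 = 0 - 33 = -33)
z*(((5/4)*0)*(-2)) - 1*(-390) = -33*(5/4)*0*(-2) - 1*(-390) = -33*(5*(1/4))*0*(-2) + 390 = -33*(5/4)*0*(-2) + 390 = -0*(-2) + 390 = -33*0 + 390 = 0 + 390 = 390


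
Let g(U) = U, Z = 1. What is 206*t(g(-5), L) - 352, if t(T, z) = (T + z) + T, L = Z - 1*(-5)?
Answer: -1176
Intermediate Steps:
L = 6 (L = 1 - 1*(-5) = 1 + 5 = 6)
t(T, z) = z + 2*T
206*t(g(-5), L) - 352 = 206*(6 + 2*(-5)) - 352 = 206*(6 - 10) - 352 = 206*(-4) - 352 = -824 - 352 = -1176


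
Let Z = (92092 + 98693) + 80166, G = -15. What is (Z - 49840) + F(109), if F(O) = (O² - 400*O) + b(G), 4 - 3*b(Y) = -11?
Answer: 189397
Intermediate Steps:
b(Y) = 5 (b(Y) = 4/3 - ⅓*(-11) = 4/3 + 11/3 = 5)
F(O) = 5 + O² - 400*O (F(O) = (O² - 400*O) + 5 = 5 + O² - 400*O)
Z = 270951 (Z = 190785 + 80166 = 270951)
(Z - 49840) + F(109) = (270951 - 49840) + (5 + 109² - 400*109) = 221111 + (5 + 11881 - 43600) = 221111 - 31714 = 189397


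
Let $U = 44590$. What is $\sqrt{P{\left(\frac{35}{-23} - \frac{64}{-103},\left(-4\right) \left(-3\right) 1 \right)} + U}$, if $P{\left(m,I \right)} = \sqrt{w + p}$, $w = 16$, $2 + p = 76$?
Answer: $\sqrt{44590 + 3 \sqrt{10}} \approx 211.19$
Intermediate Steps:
$p = 74$ ($p = -2 + 76 = 74$)
$P{\left(m,I \right)} = 3 \sqrt{10}$ ($P{\left(m,I \right)} = \sqrt{16 + 74} = \sqrt{90} = 3 \sqrt{10}$)
$\sqrt{P{\left(\frac{35}{-23} - \frac{64}{-103},\left(-4\right) \left(-3\right) 1 \right)} + U} = \sqrt{3 \sqrt{10} + 44590} = \sqrt{44590 + 3 \sqrt{10}}$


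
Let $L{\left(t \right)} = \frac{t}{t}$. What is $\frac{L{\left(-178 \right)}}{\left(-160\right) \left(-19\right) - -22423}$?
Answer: $\frac{1}{25463} \approx 3.9273 \cdot 10^{-5}$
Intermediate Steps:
$L{\left(t \right)} = 1$
$\frac{L{\left(-178 \right)}}{\left(-160\right) \left(-19\right) - -22423} = 1 \frac{1}{\left(-160\right) \left(-19\right) - -22423} = 1 \frac{1}{3040 + 22423} = 1 \cdot \frac{1}{25463} = \frac{1}{25463}$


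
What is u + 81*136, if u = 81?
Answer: 11097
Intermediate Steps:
u + 81*136 = 81 + 81*136 = 81 + 11016 = 11097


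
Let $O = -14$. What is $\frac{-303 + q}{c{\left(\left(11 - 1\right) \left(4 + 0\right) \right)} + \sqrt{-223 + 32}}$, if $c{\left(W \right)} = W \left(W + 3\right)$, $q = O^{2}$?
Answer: $- \frac{184040}{2958591} + \frac{107 i \sqrt{191}}{2958591} \approx -0.062205 + 0.00049982 i$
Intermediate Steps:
$q = 196$ ($q = \left(-14\right)^{2} = 196$)
$c{\left(W \right)} = W \left(3 + W\right)$
$\frac{-303 + q}{c{\left(\left(11 - 1\right) \left(4 + 0\right) \right)} + \sqrt{-223 + 32}} = \frac{-303 + 196}{\left(11 - 1\right) \left(4 + 0\right) \left(3 + \left(11 - 1\right) \left(4 + 0\right)\right) + \sqrt{-223 + 32}} = - \frac{107}{10 \cdot 4 \left(3 + 10 \cdot 4\right) + \sqrt{-191}} = - \frac{107}{40 \left(3 + 40\right) + i \sqrt{191}} = - \frac{107}{40 \cdot 43 + i \sqrt{191}} = - \frac{107}{1720 + i \sqrt{191}}$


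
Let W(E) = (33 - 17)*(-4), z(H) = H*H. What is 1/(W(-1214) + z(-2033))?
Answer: 1/4133025 ≈ 2.4195e-7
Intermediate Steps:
z(H) = H**2
W(E) = -64 (W(E) = 16*(-4) = -64)
1/(W(-1214) + z(-2033)) = 1/(-64 + (-2033)**2) = 1/(-64 + 4133089) = 1/4133025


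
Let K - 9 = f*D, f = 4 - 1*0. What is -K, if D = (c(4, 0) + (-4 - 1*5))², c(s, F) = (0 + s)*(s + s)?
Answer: -2125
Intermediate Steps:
f = 4 (f = 4 + 0 = 4)
c(s, F) = 2*s² (c(s, F) = s*(2*s) = 2*s²)
D = 529 (D = (2*4² + (-4 - 1*5))² = (2*16 + (-4 - 5))² = (32 - 9)² = 23² = 529)
K = 2125 (K = 9 + 4*529 = 9 + 2116 = 2125)
-K = -1*2125 = -2125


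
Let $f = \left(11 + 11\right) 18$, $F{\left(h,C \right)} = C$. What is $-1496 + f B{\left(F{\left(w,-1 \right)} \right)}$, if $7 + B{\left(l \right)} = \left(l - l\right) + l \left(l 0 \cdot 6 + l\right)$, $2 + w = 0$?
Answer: $-3872$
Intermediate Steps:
$w = -2$ ($w = -2 + 0 = -2$)
$B{\left(l \right)} = -7 + l^{2}$ ($B{\left(l \right)} = -7 + \left(\left(l - l\right) + l \left(l 0 \cdot 6 + l\right)\right) = -7 + \left(0 + l \left(l 0 + l\right)\right) = -7 + \left(0 + l \left(0 + l\right)\right) = -7 + \left(0 + l l\right) = -7 + \left(0 + l^{2}\right) = -7 + l^{2}$)
$f = 396$ ($f = 22 \cdot 18 = 396$)
$-1496 + f B{\left(F{\left(w,-1 \right)} \right)} = -1496 + 396 \left(-7 + \left(-1\right)^{2}\right) = -1496 + 396 \left(-7 + 1\right) = -1496 + 396 \left(-6\right) = -1496 - 2376 = -3872$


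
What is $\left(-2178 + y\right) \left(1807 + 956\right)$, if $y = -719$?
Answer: $-8004411$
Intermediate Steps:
$\left(-2178 + y\right) \left(1807 + 956\right) = \left(-2178 - 719\right) \left(1807 + 956\right) = \left(-2897\right) 2763 = -8004411$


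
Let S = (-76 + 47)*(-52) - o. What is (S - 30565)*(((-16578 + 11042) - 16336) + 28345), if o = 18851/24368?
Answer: -4583400720171/24368 ≈ -1.8809e+8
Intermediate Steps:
o = 18851/24368 (o = 18851*(1/24368) = 18851/24368 ≈ 0.77360)
S = 36728093/24368 (S = (-76 + 47)*(-52) - 1*18851/24368 = -29*(-52) - 18851/24368 = 1508 - 18851/24368 = 36728093/24368 ≈ 1507.2)
(S - 30565)*(((-16578 + 11042) - 16336) + 28345) = (36728093/24368 - 30565)*(((-16578 + 11042) - 16336) + 28345) = -708079827*((-5536 - 16336) + 28345)/24368 = -708079827*(-21872 + 28345)/24368 = -708079827/24368*6473 = -4583400720171/24368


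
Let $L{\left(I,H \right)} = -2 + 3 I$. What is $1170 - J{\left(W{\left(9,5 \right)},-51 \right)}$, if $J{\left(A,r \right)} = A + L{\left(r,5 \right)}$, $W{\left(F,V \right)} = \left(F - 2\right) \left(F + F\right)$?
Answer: $1199$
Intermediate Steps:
$W{\left(F,V \right)} = 2 F \left(-2 + F\right)$ ($W{\left(F,V \right)} = \left(-2 + F\right) 2 F = 2 F \left(-2 + F\right)$)
$J{\left(A,r \right)} = -2 + A + 3 r$ ($J{\left(A,r \right)} = A + \left(-2 + 3 r\right) = -2 + A + 3 r$)
$1170 - J{\left(W{\left(9,5 \right)},-51 \right)} = 1170 - \left(-2 + 2 \cdot 9 \left(-2 + 9\right) + 3 \left(-51\right)\right) = 1170 - \left(-2 + 2 \cdot 9 \cdot 7 - 153\right) = 1170 - \left(-2 + 126 - 153\right) = 1170 - -29 = 1170 + 29 = 1199$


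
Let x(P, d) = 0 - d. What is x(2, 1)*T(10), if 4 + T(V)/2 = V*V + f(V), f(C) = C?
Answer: -212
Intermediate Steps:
x(P, d) = -d
T(V) = -8 + 2*V + 2*V² (T(V) = -8 + 2*(V*V + V) = -8 + 2*(V² + V) = -8 + 2*(V + V²) = -8 + (2*V + 2*V²) = -8 + 2*V + 2*V²)
x(2, 1)*T(10) = (-1*1)*(-8 + 2*10 + 2*10²) = -(-8 + 20 + 2*100) = -(-8 + 20 + 200) = -1*212 = -212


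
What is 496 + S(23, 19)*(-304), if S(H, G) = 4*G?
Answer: -22608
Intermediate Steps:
496 + S(23, 19)*(-304) = 496 + (4*19)*(-304) = 496 + 76*(-304) = 496 - 23104 = -22608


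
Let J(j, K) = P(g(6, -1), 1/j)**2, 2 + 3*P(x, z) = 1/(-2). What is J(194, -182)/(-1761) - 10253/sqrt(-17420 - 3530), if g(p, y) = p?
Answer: -25/63396 + 10253*I*sqrt(838)/4190 ≈ -0.00039435 + 70.837*I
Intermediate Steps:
P(x, z) = -5/6 (P(x, z) = -2/3 + (1/3)/(-2) = -2/3 + (1/3)*(-1/2) = -2/3 - 1/6 = -5/6)
J(j, K) = 25/36 (J(j, K) = (-5/6)**2 = 25/36)
J(194, -182)/(-1761) - 10253/sqrt(-17420 - 3530) = (25/36)/(-1761) - 10253/sqrt(-17420 - 3530) = (25/36)*(-1/1761) - 10253*(-I*sqrt(838)/4190) = -25/63396 - 10253*(-I*sqrt(838)/4190) = -25/63396 - (-10253)*I*sqrt(838)/4190 = -25/63396 + 10253*I*sqrt(838)/4190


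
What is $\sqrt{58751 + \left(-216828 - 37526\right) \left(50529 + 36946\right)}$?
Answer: $i \sqrt{22249557399} \approx 1.4916 \cdot 10^{5} i$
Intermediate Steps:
$\sqrt{58751 + \left(-216828 - 37526\right) \left(50529 + 36946\right)} = \sqrt{58751 - 22249616150} = \sqrt{-22249557399} = i \sqrt{22249557399}$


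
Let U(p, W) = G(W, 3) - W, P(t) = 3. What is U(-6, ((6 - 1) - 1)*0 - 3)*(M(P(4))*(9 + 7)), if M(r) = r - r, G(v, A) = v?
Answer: 0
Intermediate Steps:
M(r) = 0
U(p, W) = 0 (U(p, W) = W - W = 0)
U(-6, ((6 - 1) - 1)*0 - 3)*(M(P(4))*(9 + 7)) = 0*(0*(9 + 7)) = 0*(0*16) = 0*0 = 0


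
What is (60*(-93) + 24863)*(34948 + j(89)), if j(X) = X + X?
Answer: 677334658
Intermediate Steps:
j(X) = 2*X
(60*(-93) + 24863)*(34948 + j(89)) = (60*(-93) + 24863)*(34948 + 2*89) = (-5580 + 24863)*(34948 + 178) = 19283*35126 = 677334658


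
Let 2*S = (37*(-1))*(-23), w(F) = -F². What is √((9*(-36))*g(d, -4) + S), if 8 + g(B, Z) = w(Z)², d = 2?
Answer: I*√319706/2 ≈ 282.71*I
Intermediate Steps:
g(B, Z) = -8 + Z⁴ (g(B, Z) = -8 + (-Z²)² = -8 + Z⁴)
S = 851/2 (S = ((37*(-1))*(-23))/2 = (-37*(-23))/2 = (½)*851 = 851/2 ≈ 425.50)
√((9*(-36))*g(d, -4) + S) = √((9*(-36))*(-8 + (-4)⁴) + 851/2) = √(-324*(-8 + 256) + 851/2) = √(-324*248 + 851/2) = √(-80352 + 851/2) = √(-159853/2) = I*√319706/2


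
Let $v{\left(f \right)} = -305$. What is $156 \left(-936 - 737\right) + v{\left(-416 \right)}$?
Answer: $-261293$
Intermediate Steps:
$156 \left(-936 - 737\right) + v{\left(-416 \right)} = 156 \left(-936 - 737\right) - 305 = 156 \left(-1673\right) - 305 = -260988 - 305 = -261293$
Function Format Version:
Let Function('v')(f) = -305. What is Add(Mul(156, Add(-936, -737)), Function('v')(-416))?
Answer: -261293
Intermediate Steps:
Add(Mul(156, Add(-936, -737)), Function('v')(-416)) = Add(Mul(156, Add(-936, -737)), -305) = Add(Mul(156, -1673), -305) = Add(-260988, -305) = -261293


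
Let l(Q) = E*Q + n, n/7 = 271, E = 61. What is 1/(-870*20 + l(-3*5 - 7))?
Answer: -1/16845 ≈ -5.9365e-5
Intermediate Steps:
n = 1897 (n = 7*271 = 1897)
l(Q) = 1897 + 61*Q (l(Q) = 61*Q + 1897 = 1897 + 61*Q)
1/(-870*20 + l(-3*5 - 7)) = 1/(-870*20 + (1897 + 61*(-3*5 - 7))) = 1/(-17400 + (1897 + 61*(-15 - 7))) = 1/(-17400 + (1897 + 61*(-22))) = 1/(-17400 + (1897 - 1342)) = 1/(-17400 + 555) = 1/(-16845) = -1/16845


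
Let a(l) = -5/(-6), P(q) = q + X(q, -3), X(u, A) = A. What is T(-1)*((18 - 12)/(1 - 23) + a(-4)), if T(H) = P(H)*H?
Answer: 74/33 ≈ 2.2424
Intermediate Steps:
P(q) = -3 + q (P(q) = q - 3 = -3 + q)
T(H) = H*(-3 + H) (T(H) = (-3 + H)*H = H*(-3 + H))
a(l) = ⅚ (a(l) = -5*(-⅙) = ⅚)
T(-1)*((18 - 12)/(1 - 23) + a(-4)) = (-(-3 - 1))*((18 - 12)/(1 - 23) + ⅚) = (-1*(-4))*(6/(-22) + ⅚) = 4*(6*(-1/22) + ⅚) = 4*(-3/11 + ⅚) = 4*(37/66) = 74/33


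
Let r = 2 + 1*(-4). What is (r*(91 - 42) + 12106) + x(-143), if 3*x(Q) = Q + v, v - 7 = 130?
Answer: 12006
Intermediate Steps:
v = 137 (v = 7 + 130 = 137)
x(Q) = 137/3 + Q/3 (x(Q) = (Q + 137)/3 = (137 + Q)/3 = 137/3 + Q/3)
r = -2 (r = 2 - 4 = -2)
(r*(91 - 42) + 12106) + x(-143) = (-2*(91 - 42) + 12106) + (137/3 + (1/3)*(-143)) = (-2*49 + 12106) + (137/3 - 143/3) = (-98 + 12106) - 2 = 12008 - 2 = 12006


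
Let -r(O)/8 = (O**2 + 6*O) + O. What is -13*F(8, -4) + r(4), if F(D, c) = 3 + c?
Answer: -339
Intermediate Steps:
r(O) = -56*O - 8*O**2 (r(O) = -8*((O**2 + 6*O) + O) = -8*(O**2 + 7*O) = -56*O - 8*O**2)
-13*F(8, -4) + r(4) = -13*(3 - 4) - 8*4*(7 + 4) = -13*(-1) - 8*4*11 = 13 - 352 = -339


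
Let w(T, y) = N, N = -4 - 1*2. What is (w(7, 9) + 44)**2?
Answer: 1444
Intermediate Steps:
N = -6 (N = -4 - 2 = -6)
w(T, y) = -6
(w(7, 9) + 44)**2 = (-6 + 44)**2 = 38**2 = 1444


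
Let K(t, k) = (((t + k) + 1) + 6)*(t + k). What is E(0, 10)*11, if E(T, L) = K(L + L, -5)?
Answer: 3630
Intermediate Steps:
K(t, k) = (k + t)*(7 + k + t) (K(t, k) = (((k + t) + 1) + 6)*(k + t) = ((1 + k + t) + 6)*(k + t) = (7 + k + t)*(k + t) = (k + t)*(7 + k + t))
E(T, L) = -10 - 6*L + 4*L² (E(T, L) = (-5)² + (L + L)² + 7*(-5) + 7*(L + L) + 2*(-5)*(L + L) = 25 + (2*L)² - 35 + 7*(2*L) + 2*(-5)*(2*L) = 25 + 4*L² - 35 + 14*L - 20*L = -10 - 6*L + 4*L²)
E(0, 10)*11 = (-10 - 6*10 + 4*10²)*11 = (-10 - 60 + 4*100)*11 = (-10 - 60 + 400)*11 = 330*11 = 3630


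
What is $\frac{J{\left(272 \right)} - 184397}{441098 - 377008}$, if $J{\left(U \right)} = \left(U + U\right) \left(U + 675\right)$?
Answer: $\frac{330771}{64090} \approx 5.161$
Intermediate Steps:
$J{\left(U \right)} = 2 U \left(675 + U\right)$
$\frac{J{\left(272 \right)} - 184397}{441098 - 377008} = \frac{2 \cdot 272 \left(675 + 272\right) - 184397}{441098 - 377008} = \frac{2 \cdot 272 \cdot 947 - 184397}{64090} = \left(515168 - 184397\right) \frac{1}{64090} = 330771 \cdot \frac{1}{64090} = \frac{330771}{64090}$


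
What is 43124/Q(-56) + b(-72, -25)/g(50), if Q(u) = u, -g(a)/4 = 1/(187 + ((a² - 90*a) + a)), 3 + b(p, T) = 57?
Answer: 161213/7 ≈ 23030.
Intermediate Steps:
b(p, T) = 54 (b(p, T) = -3 + 57 = 54)
g(a) = -4/(187 + a² - 89*a) (g(a) = -4/(187 + ((a² - 90*a) + a)) = -4/(187 + (a² - 89*a)) = -4/(187 + a² - 89*a))
43124/Q(-56) + b(-72, -25)/g(50) = 43124/(-56) + 54/((-4/(187 + 50² - 89*50))) = 43124*(-1/56) + 54/((-4/(187 + 2500 - 4450))) = -10781/14 + 54/((-4/(-1763))) = -10781/14 + 54/((-4*(-1/1763))) = -10781/14 + 54/(4/1763) = -10781/14 + 54*(1763/4) = -10781/14 + 47601/2 = 161213/7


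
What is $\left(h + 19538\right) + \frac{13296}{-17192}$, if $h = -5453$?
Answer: $\frac{30267003}{2149} \approx 14084.0$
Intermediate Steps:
$\left(h + 19538\right) + \frac{13296}{-17192} = \left(-5453 + 19538\right) + \frac{13296}{-17192} = 14085 + 13296 \left(- \frac{1}{17192}\right) = 14085 - \frac{1662}{2149} = \frac{30267003}{2149}$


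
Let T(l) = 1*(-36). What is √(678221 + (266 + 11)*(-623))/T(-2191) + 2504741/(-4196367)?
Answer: -2504741/4196367 - 5*√20226/36 ≈ -20.349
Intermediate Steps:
T(l) = -36
√(678221 + (266 + 11)*(-623))/T(-2191) + 2504741/(-4196367) = √(678221 + (266 + 11)*(-623))/(-36) + 2504741/(-4196367) = √(678221 + 277*(-623))*(-1/36) + 2504741*(-1/4196367) = √(678221 - 172571)*(-1/36) - 2504741/4196367 = √505650*(-1/36) - 2504741/4196367 = (5*√20226)*(-1/36) - 2504741/4196367 = -5*√20226/36 - 2504741/4196367 = -2504741/4196367 - 5*√20226/36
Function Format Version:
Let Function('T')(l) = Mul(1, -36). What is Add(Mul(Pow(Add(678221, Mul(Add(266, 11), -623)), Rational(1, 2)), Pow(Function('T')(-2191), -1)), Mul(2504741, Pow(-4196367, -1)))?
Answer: Add(Rational(-2504741, 4196367), Mul(Rational(-5, 36), Pow(20226, Rational(1, 2)))) ≈ -20.349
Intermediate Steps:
Function('T')(l) = -36
Add(Mul(Pow(Add(678221, Mul(Add(266, 11), -623)), Rational(1, 2)), Pow(Function('T')(-2191), -1)), Mul(2504741, Pow(-4196367, -1))) = Add(Mul(Pow(Add(678221, Mul(Add(266, 11), -623)), Rational(1, 2)), Pow(-36, -1)), Mul(2504741, Pow(-4196367, -1))) = Add(Mul(Pow(Add(678221, Mul(277, -623)), Rational(1, 2)), Rational(-1, 36)), Mul(2504741, Rational(-1, 4196367))) = Add(Mul(Pow(Add(678221, -172571), Rational(1, 2)), Rational(-1, 36)), Rational(-2504741, 4196367)) = Add(Mul(Pow(505650, Rational(1, 2)), Rational(-1, 36)), Rational(-2504741, 4196367)) = Add(Mul(Mul(5, Pow(20226, Rational(1, 2))), Rational(-1, 36)), Rational(-2504741, 4196367)) = Add(Mul(Rational(-5, 36), Pow(20226, Rational(1, 2))), Rational(-2504741, 4196367)) = Add(Rational(-2504741, 4196367), Mul(Rational(-5, 36), Pow(20226, Rational(1, 2))))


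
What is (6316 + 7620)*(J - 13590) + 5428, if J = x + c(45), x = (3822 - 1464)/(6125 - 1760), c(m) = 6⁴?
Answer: -83088370428/485 ≈ -1.7132e+8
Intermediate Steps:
c(m) = 1296
x = 262/485 (x = 2358/4365 = 2358*(1/4365) = 262/485 ≈ 0.54021)
J = 628822/485 (J = 262/485 + 1296 = 628822/485 ≈ 1296.5)
(6316 + 7620)*(J - 13590) + 5428 = (6316 + 7620)*(628822/485 - 13590) + 5428 = 13936*(-5962328/485) + 5428 = -83091003008/485 + 5428 = -83088370428/485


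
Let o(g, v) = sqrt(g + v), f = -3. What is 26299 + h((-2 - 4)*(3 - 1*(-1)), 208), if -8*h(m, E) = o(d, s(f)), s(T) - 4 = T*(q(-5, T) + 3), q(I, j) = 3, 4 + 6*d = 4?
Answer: 26299 - I*sqrt(14)/8 ≈ 26299.0 - 0.46771*I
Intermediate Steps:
d = 0 (d = -2/3 + (1/6)*4 = -2/3 + 2/3 = 0)
s(T) = 4 + 6*T (s(T) = 4 + T*(3 + 3) = 4 + T*6 = 4 + 6*T)
h(m, E) = -I*sqrt(14)/8 (h(m, E) = -sqrt(0 + (4 + 6*(-3)))/8 = -sqrt(0 + (4 - 18))/8 = -sqrt(0 - 14)/8 = -I*sqrt(14)/8)
26299 + h((-2 - 4)*(3 - 1*(-1)), 208) = 26299 - I*sqrt(14)/8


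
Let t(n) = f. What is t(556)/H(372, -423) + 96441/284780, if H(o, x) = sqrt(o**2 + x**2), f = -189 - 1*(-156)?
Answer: 96441/284780 - 11*sqrt(35257)/35257 ≈ 0.28007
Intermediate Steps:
f = -33 (f = -189 + 156 = -33)
t(n) = -33
t(556)/H(372, -423) + 96441/284780 = -33/sqrt(372**2 + (-423)**2) + 96441/284780 = -33/sqrt(138384 + 178929) + 96441*(1/284780) = -33*sqrt(35257)/105771 + 96441/284780 = -11*sqrt(35257)/35257 + 96441/284780 = 96441/284780 - 11*sqrt(35257)/35257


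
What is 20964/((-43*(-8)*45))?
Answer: 1747/1290 ≈ 1.3543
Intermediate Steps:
20964/((-43*(-8)*45)) = 20964/((344*45)) = 20964/15480 = 20964*(1/15480) = 1747/1290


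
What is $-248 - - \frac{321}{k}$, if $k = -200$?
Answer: $- \frac{49921}{200} \approx -249.6$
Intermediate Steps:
$-248 - - \frac{321}{k} = -248 - - \frac{321}{-200} = -248 - \left(-321\right) \left(- \frac{1}{200}\right) = -248 - \frac{321}{200} = - \frac{49921}{200}$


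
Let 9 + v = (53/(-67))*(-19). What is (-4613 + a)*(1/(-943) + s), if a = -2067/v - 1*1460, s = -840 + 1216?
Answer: -919030927227/380972 ≈ -2.4123e+6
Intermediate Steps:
v = 404/67 (v = -9 + (53/(-67))*(-19) = -9 + (53*(-1/67))*(-19) = -9 - 53/67*(-19) = -9 + 1007/67 = 404/67 ≈ 6.0299)
s = 376
a = -728329/404 (a = -2067/404/67 - 1*1460 = -2067*67/404 - 1460 = -138489/404 - 1460 = -728329/404 ≈ -1802.8)
(-4613 + a)*(1/(-943) + s) = (-4613 - 728329/404)*(1/(-943) + 376) = -2591981*(-1/943 + 376)/404 = -2591981/404*354567/943 = -919030927227/380972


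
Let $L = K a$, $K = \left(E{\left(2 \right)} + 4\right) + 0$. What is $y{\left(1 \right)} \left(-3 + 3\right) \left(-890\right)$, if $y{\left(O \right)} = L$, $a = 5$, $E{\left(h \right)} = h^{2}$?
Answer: $0$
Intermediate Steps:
$K = 8$ ($K = \left(2^{2} + 4\right) + 0 = \left(4 + 4\right) + 0 = 8 + 0 = 8$)
$L = 40$ ($L = 8 \cdot 5 = 40$)
$y{\left(O \right)} = 40$
$y{\left(1 \right)} \left(-3 + 3\right) \left(-890\right) = 40 \left(-3 + 3\right) \left(-890\right) = 40 \cdot 0 \left(-890\right) = 0 \left(-890\right) = 0$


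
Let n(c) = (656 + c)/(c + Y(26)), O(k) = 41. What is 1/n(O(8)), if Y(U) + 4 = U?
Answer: 63/697 ≈ 0.090387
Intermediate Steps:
Y(U) = -4 + U
n(c) = (656 + c)/(22 + c) (n(c) = (656 + c)/(c + (-4 + 26)) = (656 + c)/(c + 22) = (656 + c)/(22 + c))
1/n(O(8)) = 1/((656 + 41)/(22 + 41)) = 1/(697/63) = 63/697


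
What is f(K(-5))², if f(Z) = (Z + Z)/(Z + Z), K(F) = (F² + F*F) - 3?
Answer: 1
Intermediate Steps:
K(F) = -3 + 2*F² (K(F) = (F² + F²) - 3 = 2*F² - 3 = -3 + 2*F²)
f(Z) = 1 (f(Z) = (2*Z)/((2*Z)) = (2*Z)*(1/(2*Z)) = 1)
f(K(-5))² = 1² = 1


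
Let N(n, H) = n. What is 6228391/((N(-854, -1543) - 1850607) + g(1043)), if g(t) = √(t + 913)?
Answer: -11531623029251/3427907832565 - 12456782*√489/3427907832565 ≈ -3.3641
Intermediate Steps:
g(t) = √(913 + t)
6228391/((N(-854, -1543) - 1850607) + g(1043)) = 6228391/((-854 - 1850607) + √(913 + 1043)) = 6228391/(-1851461 + √1956) = 6228391/(-1851461 + 2*√489)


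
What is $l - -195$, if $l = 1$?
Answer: $196$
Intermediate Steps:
$l - -195 = 1 - -195 = 1 + 195 = 196$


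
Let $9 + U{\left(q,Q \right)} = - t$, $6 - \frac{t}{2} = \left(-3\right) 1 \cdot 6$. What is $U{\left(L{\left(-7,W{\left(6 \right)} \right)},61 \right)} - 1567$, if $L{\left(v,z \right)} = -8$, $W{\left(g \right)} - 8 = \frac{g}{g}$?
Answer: $-1624$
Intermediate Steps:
$W{\left(g \right)} = 9$ ($W{\left(g \right)} = 8 + \frac{g}{g} = 8 + 1 = 9$)
$t = 48$ ($t = 12 - 2 \left(-3\right) 1 \cdot 6 = 12 - 2 \left(\left(-3\right) 6\right) = 12 - -36 = 12 + 36 = 48$)
$U{\left(q,Q \right)} = -57$ ($U{\left(q,Q \right)} = -9 - 48 = -57$)
$U{\left(L{\left(-7,W{\left(6 \right)} \right)},61 \right)} - 1567 = -57 - 1567 = -1624$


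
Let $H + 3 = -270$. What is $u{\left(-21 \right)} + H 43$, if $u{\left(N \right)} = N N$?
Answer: $-11298$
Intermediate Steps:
$H = -273$ ($H = -3 - 270 = -273$)
$u{\left(N \right)} = N^{2}$
$u{\left(-21 \right)} + H 43 = \left(-21\right)^{2} - 11739 = 441 - 11739 = -11298$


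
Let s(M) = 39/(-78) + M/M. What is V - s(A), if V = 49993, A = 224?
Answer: 99985/2 ≈ 49993.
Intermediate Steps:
s(M) = 1/2 (s(M) = 39*(-1/78) + 1 = -1/2 + 1 = 1/2)
V - s(A) = 49993 - 1*1/2 = 49993 - 1/2 = 99985/2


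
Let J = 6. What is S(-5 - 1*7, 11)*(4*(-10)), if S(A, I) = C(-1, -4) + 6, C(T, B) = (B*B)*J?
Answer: -4080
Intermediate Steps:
C(T, B) = 6*B**2 (C(T, B) = (B*B)*6 = B**2*6 = 6*B**2)
S(A, I) = 102 (S(A, I) = 6*(-4)**2 + 6 = 6*16 + 6 = 96 + 6 = 102)
S(-5 - 1*7, 11)*(4*(-10)) = 102*(4*(-10)) = 102*(-40) = -4080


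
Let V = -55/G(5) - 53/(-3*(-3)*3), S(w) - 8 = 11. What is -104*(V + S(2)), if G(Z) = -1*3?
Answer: -99320/27 ≈ -3678.5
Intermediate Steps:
G(Z) = -3
S(w) = 19 (S(w) = 8 + 11 = 19)
V = 442/27 (V = -55/(-3) - 53/(-3*(-3)*3) = -55*(-⅓) - 53/(9*3) = 55/3 - 53/27 = 442/27 ≈ 16.370)
-104*(V + S(2)) = -104*(442/27 + 19) = -104*955/27 = -99320/27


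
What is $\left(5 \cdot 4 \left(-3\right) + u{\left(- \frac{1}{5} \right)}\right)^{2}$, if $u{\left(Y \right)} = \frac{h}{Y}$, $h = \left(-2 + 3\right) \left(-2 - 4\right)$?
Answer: $900$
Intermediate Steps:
$h = -6$ ($h = 1 \left(-6\right) = -6$)
$u{\left(Y \right)} = - \frac{6}{Y}$
$\left(5 \cdot 4 \left(-3\right) + u{\left(- \frac{1}{5} \right)}\right)^{2} = \left(5 \cdot 4 \left(-3\right) - \frac{6}{\left(-1\right) \frac{1}{5}}\right)^{2} = \left(20 \left(-3\right) - \frac{6}{\left(-1\right) \frac{1}{5}}\right)^{2} = \left(-60 - \frac{6}{- \frac{1}{5}}\right)^{2} = \left(-60 - -30\right)^{2} = \left(-60 + 30\right)^{2} = \left(-30\right)^{2} = 900$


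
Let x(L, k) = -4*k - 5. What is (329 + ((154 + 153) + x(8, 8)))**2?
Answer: 358801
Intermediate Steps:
x(L, k) = -5 - 4*k
(329 + ((154 + 153) + x(8, 8)))**2 = (329 + ((154 + 153) + (-5 - 4*8)))**2 = (329 + (307 + (-5 - 32)))**2 = (329 + (307 - 37))**2 = (329 + 270)**2 = 599**2 = 358801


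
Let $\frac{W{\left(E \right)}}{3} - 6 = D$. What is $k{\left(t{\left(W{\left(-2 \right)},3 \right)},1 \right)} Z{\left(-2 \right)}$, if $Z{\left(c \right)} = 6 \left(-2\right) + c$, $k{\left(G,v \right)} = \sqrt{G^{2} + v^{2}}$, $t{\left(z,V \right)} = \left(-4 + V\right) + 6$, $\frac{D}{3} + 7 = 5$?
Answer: $- 14 \sqrt{26} \approx -71.386$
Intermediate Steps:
$D = -6$ ($D = -21 + 3 \cdot 5 = -21 + 15 = -6$)
$W{\left(E \right)} = 0$ ($W{\left(E \right)} = 18 + 3 \left(-6\right) = 18 - 18 = 0$)
$t{\left(z,V \right)} = 2 + V$
$Z{\left(c \right)} = -12 + c$
$k{\left(t{\left(W{\left(-2 \right)},3 \right)},1 \right)} Z{\left(-2 \right)} = \sqrt{\left(2 + 3\right)^{2} + 1^{2}} \left(-12 - 2\right) = \sqrt{5^{2} + 1} \left(-14\right) = \sqrt{25 + 1} \left(-14\right) = \sqrt{26} \left(-14\right) = - 14 \sqrt{26}$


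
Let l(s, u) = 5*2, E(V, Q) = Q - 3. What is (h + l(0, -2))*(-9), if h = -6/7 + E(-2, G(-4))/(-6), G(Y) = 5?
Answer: -555/7 ≈ -79.286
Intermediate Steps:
E(V, Q) = -3 + Q
l(s, u) = 10
h = -25/21 (h = -6/7 + (-3 + 5)/(-6) = -6*1/7 + 2*(-1/6) = -6/7 - 1/3 = -25/21 ≈ -1.1905)
(h + l(0, -2))*(-9) = (-25/21 + 10)*(-9) = (185/21)*(-9) = -555/7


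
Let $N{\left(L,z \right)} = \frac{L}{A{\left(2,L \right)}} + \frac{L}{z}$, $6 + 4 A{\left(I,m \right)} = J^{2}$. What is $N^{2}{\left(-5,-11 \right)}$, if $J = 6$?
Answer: $\frac{49}{1089} \approx 0.044995$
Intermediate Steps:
$A{\left(I,m \right)} = \frac{15}{2}$ ($A{\left(I,m \right)} = - \frac{3}{2} + \frac{6^{2}}{4} = - \frac{3}{2} + \frac{1}{4} \cdot 36 = - \frac{3}{2} + 9 = \frac{15}{2}$)
$N{\left(L,z \right)} = \frac{2 L}{15} + \frac{L}{z}$ ($N{\left(L,z \right)} = \frac{L}{\frac{15}{2}} + \frac{L}{z} = L \frac{2}{15} + \frac{L}{z} = \frac{2 L}{15} + \frac{L}{z}$)
$N^{2}{\left(-5,-11 \right)} = \left(\frac{2}{15} \left(-5\right) - \frac{5}{-11}\right)^{2} = \left(- \frac{2}{3} - - \frac{5}{11}\right)^{2} = \left(- \frac{2}{3} + \frac{5}{11}\right)^{2} = \left(- \frac{7}{33}\right)^{2} = \frac{49}{1089}$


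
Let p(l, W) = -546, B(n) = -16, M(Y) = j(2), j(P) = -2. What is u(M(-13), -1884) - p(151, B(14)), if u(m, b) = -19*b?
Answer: 36342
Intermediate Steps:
M(Y) = -2
u(M(-13), -1884) - p(151, B(14)) = -19*(-1884) - 1*(-546) = 35796 + 546 = 36342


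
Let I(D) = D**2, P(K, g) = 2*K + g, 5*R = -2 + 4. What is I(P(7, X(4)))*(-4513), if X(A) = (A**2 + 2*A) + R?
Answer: -166367232/25 ≈ -6.6547e+6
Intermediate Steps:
R = 2/5 (R = (-2 + 4)/5 = (1/5)*2 = 2/5 ≈ 0.40000)
X(A) = 2/5 + A**2 + 2*A (X(A) = (A**2 + 2*A) + 2/5 = 2/5 + A**2 + 2*A)
P(K, g) = g + 2*K
I(P(7, X(4)))*(-4513) = ((2/5 + 4**2 + 2*4) + 2*7)**2*(-4513) = ((2/5 + 16 + 8) + 14)**2*(-4513) = (122/5 + 14)**2*(-4513) = (192/5)**2*(-4513) = (36864/25)*(-4513) = -166367232/25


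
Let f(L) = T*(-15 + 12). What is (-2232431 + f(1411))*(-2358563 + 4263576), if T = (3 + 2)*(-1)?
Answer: -4252781501408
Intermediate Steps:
T = -5 (T = 5*(-1) = -5)
f(L) = 15 (f(L) = -5*(-15 + 12) = -5*(-3) = 15)
(-2232431 + f(1411))*(-2358563 + 4263576) = (-2232431 + 15)*(-2358563 + 4263576) = -2232416*1905013 = -4252781501408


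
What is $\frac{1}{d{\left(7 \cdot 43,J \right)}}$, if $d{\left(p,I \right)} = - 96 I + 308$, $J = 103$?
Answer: $- \frac{1}{9580} \approx -0.00010438$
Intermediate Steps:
$d{\left(p,I \right)} = 308 - 96 I$
$\frac{1}{d{\left(7 \cdot 43,J \right)}} = \frac{1}{308 - 9888} = \frac{1}{-9580} = - \frac{1}{9580}$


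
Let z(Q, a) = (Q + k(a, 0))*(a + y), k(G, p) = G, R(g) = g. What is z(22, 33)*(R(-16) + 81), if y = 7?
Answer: 143000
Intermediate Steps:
z(Q, a) = (7 + a)*(Q + a) (z(Q, a) = (Q + a)*(a + 7) = (Q + a)*(7 + a) = (7 + a)*(Q + a))
z(22, 33)*(R(-16) + 81) = (33² + 7*22 + 7*33 + 22*33)*(-16 + 81) = (1089 + 154 + 231 + 726)*65 = 2200*65 = 143000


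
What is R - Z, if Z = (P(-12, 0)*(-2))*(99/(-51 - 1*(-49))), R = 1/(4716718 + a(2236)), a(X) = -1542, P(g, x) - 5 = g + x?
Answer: 3267616969/4715176 ≈ 693.00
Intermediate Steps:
P(g, x) = 5 + g + x (P(g, x) = 5 + (g + x) = 5 + g + x)
R = 1/4715176 (R = 1/(4716718 - 1542) = 1/4715176 ≈ 2.1208e-7)
Z = -693 (Z = ((5 - 12 + 0)*(-2))*(99/(-51 - 1*(-49))) = (-7*(-2))*(99/(-51 + 49)) = 14*(99/(-2)) = 14*(99*(-½)) = 14*(-99/2) = -693)
R - Z = 1/4715176 - 1*(-693) = 1/4715176 + 693 = 3267616969/4715176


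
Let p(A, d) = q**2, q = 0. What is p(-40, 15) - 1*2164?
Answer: -2164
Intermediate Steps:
p(A, d) = 0 (p(A, d) = 0**2 = 0)
p(-40, 15) - 1*2164 = 0 - 1*2164 = 0 - 2164 = -2164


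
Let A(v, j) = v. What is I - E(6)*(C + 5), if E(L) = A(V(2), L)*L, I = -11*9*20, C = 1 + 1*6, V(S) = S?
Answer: -2124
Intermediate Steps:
C = 7 (C = 1 + 6 = 7)
I = -1980 (I = -99*20 = -1980)
E(L) = 2*L
I - E(6)*(C + 5) = -1980 - 2*6*(7 + 5) = -1980 - 12*12 = -1980 - 1*144 = -1980 - 144 = -2124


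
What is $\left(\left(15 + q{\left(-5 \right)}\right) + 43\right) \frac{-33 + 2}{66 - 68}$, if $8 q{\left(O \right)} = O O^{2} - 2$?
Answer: $\frac{10447}{16} \approx 652.94$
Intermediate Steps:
$q{\left(O \right)} = - \frac{1}{4} + \frac{O^{3}}{8}$ ($q{\left(O \right)} = \frac{O O^{2} - 2}{8} = \frac{O^{3} - 2}{8} = \frac{-2 + O^{3}}{8} = - \frac{1}{4} + \frac{O^{3}}{8}$)
$\left(\left(15 + q{\left(-5 \right)}\right) + 43\right) \frac{-33 + 2}{66 - 68} = \left(\left(15 + \left(- \frac{1}{4} + \frac{\left(-5\right)^{3}}{8}\right)\right) + 43\right) \frac{-33 + 2}{66 - 68} = \left(\left(15 + \left(- \frac{1}{4} + \frac{1}{8} \left(-125\right)\right)\right) + 43\right) \left(- \frac{31}{-2}\right) = \left(\left(15 - \frac{127}{8}\right) + 43\right) \left(\left(-31\right) \left(- \frac{1}{2}\right)\right) = \left(\left(15 - \frac{127}{8}\right) + 43\right) \frac{31}{2} = \left(- \frac{7}{8} + 43\right) \frac{31}{2} = \frac{337}{8} \cdot \frac{31}{2} = \frac{10447}{16}$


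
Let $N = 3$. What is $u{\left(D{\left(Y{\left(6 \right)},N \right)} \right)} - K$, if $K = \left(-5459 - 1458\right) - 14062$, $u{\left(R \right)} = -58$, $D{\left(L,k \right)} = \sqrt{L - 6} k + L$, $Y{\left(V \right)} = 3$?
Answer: $20921$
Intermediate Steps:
$D{\left(L,k \right)} = L + k \sqrt{-6 + L}$ ($D{\left(L,k \right)} = \sqrt{-6 + L} k + L = k \sqrt{-6 + L} + L = L + k \sqrt{-6 + L}$)
$K = -20979$ ($K = -6917 - 14062 = -20979$)
$u{\left(D{\left(Y{\left(6 \right)},N \right)} \right)} - K = -58 - -20979 = -58 + 20979 = 20921$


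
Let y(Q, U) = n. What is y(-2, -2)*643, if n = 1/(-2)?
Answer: -643/2 ≈ -321.50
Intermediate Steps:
n = -1/2 ≈ -0.50000
y(Q, U) = -1/2
y(-2, -2)*643 = -1/2*643 = -643/2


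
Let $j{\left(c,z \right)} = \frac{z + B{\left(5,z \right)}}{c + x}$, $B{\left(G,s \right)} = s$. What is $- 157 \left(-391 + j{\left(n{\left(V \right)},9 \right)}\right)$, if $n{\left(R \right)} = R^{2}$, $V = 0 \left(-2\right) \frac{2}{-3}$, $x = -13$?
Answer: $\frac{800857}{13} \approx 61604.0$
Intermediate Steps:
$V = 0$ ($V = 0 \cdot 2 \left(- \frac{1}{3}\right) = 0 \left(- \frac{2}{3}\right) = 0$)
$j{\left(c,z \right)} = \frac{2 z}{-13 + c}$ ($j{\left(c,z \right)} = \frac{z + z}{c - 13} = \frac{2 z}{-13 + c}$)
$- 157 \left(-391 + j{\left(n{\left(V \right)},9 \right)}\right) = - 157 \left(-391 + 2 \cdot 9 \frac{1}{-13 + 0^{2}}\right) = - 157 \left(-391 + 2 \cdot 9 \frac{1}{-13 + 0}\right) = - 157 \left(-391 + 2 \cdot 9 \frac{1}{-13}\right) = - 157 \left(-391 + 2 \cdot 9 \left(- \frac{1}{13}\right)\right) = - 157 \left(-391 - \frac{18}{13}\right) = \left(-157\right) \left(- \frac{5101}{13}\right) = \frac{800857}{13}$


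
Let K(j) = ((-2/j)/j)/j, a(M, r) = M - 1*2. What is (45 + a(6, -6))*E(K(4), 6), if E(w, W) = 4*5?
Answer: 980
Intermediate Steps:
a(M, r) = -2 + M (a(M, r) = M - 2 = -2 + M)
K(j) = -2/j**3 (K(j) = (-2/j**2)/j = -2/j**3)
E(w, W) = 20
(45 + a(6, -6))*E(K(4), 6) = (45 + (-2 + 6))*20 = (45 + 4)*20 = 49*20 = 980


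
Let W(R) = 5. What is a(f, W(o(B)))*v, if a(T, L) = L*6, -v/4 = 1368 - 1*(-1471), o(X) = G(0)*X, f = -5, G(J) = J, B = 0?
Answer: -340680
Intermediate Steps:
o(X) = 0 (o(X) = 0*X = 0)
v = -11356 (v = -4*(1368 - 1*(-1471)) = -4*(1368 + 1471) = -4*2839 = -11356)
a(T, L) = 6*L
a(f, W(o(B)))*v = (6*5)*(-11356) = 30*(-11356) = -340680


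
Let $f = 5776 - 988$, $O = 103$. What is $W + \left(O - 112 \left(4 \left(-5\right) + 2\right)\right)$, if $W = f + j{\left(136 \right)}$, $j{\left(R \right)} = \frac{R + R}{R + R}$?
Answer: $6908$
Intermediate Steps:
$j{\left(R \right)} = 1$ ($j{\left(R \right)} = \frac{2 R}{2 R} = 2 R \frac{1}{2 R} = 1$)
$f = 4788$ ($f = 5776 - 988 = 4788$)
$W = 4789$ ($W = 4788 + 1 = 4789$)
$W + \left(O - 112 \left(4 \left(-5\right) + 2\right)\right) = 4789 - \left(-103 + 112 \left(4 \left(-5\right) + 2\right)\right) = 4789 - \left(-103 + 112 \left(-20 + 2\right)\right) = 4789 + \left(103 - -2016\right) = 4789 + \left(103 + 2016\right) = 4789 + 2119 = 6908$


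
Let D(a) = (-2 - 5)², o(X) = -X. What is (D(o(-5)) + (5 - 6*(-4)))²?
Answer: 6084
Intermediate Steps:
D(a) = 49 (D(a) = (-7)² = 49)
(D(o(-5)) + (5 - 6*(-4)))² = (49 + (5 - 6*(-4)))² = (49 + (5 + 24))² = (49 + 29)² = 78² = 6084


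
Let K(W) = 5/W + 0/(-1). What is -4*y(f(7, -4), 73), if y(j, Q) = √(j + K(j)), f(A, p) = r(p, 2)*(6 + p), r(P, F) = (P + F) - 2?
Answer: -I*√138 ≈ -11.747*I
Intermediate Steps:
r(P, F) = -2 + F + P (r(P, F) = (F + P) - 2 = -2 + F + P)
K(W) = 5/W (K(W) = 5/W + 0*(-1) = 5/W + 0 = 5/W)
f(A, p) = p*(6 + p) (f(A, p) = (-2 + 2 + p)*(6 + p) = p*(6 + p))
y(j, Q) = √(j + 5/j)
-4*y(f(7, -4), 73) = -4*√(-4*(6 - 4) + 5/((-4*(6 - 4)))) = -4*√(-4*2 + 5/((-4*2))) = -4*√(-8 + 5/(-8)) = -4*√(-8 + 5*(-⅛)) = -4*√(-8 - 5/8) = -I*√138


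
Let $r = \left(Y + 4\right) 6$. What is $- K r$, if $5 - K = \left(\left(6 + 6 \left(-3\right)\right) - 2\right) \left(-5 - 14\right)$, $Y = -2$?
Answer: $3132$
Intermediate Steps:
$K = -261$ ($K = 5 - \left(\left(6 + 6 \left(-3\right)\right) - 2\right) \left(-5 - 14\right) = 5 - \left(\left(6 - 18\right) + \left(-7 + 5\right)\right) \left(-5 - 14\right) = 5 - \left(-12 - 2\right) \left(-19\right) = 5 - \left(-14\right) \left(-19\right) = 5 - 266 = -261$)
$r = 12$ ($r = \left(-2 + 4\right) 6 = 2 \cdot 6 = 12$)
$- K r = \left(-1\right) \left(-261\right) 12 = 261 \cdot 12 = 3132$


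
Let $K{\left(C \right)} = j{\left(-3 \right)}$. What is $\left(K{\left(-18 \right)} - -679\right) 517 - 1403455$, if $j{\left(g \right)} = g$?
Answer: $-1053963$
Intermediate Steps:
$K{\left(C \right)} = -3$
$\left(K{\left(-18 \right)} - -679\right) 517 - 1403455 = \left(-3 - -679\right) 517 - 1403455 = \left(-3 + 679\right) 517 - 1403455 = 676 \cdot 517 - 1403455 = 349492 - 1403455 = -1053963$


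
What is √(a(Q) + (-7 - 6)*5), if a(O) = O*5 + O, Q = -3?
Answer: I*√83 ≈ 9.1104*I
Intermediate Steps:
a(O) = 6*O (a(O) = 5*O + O = 6*O)
√(a(Q) + (-7 - 6)*5) = √(6*(-3) + (-7 - 6)*5) = √(-18 - 13*5) = √(-18 - 65) = √(-83) = I*√83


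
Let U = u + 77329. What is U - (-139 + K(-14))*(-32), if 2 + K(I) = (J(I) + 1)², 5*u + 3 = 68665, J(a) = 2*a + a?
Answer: 701707/5 ≈ 1.4034e+5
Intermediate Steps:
J(a) = 3*a
u = 68662/5 (u = -⅗ + (⅕)*68665 = -⅗ + 13733 = 68662/5 ≈ 13732.)
K(I) = -2 + (1 + 3*I)² (K(I) = -2 + (3*I + 1)² = -2 + (1 + 3*I)²)
U = 455307/5 (U = 68662/5 + 77329 = 455307/5 ≈ 91061.)
U - (-139 + K(-14))*(-32) = 455307/5 - (-139 + (-2 + (1 + 3*(-14))²))*(-32) = 455307/5 - (-139 + (-2 + (1 - 42)²))*(-32) = 455307/5 - (-139 + (-2 + (-41)²))*(-32) = 455307/5 - (-139 + (-2 + 1681))*(-32) = 455307/5 - (-139 + 1679)*(-32) = 455307/5 - 1540*(-32) = 455307/5 - 1*(-49280) = 455307/5 + 49280 = 701707/5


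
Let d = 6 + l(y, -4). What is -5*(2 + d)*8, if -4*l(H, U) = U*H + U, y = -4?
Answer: -200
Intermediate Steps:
l(H, U) = -U/4 - H*U/4 (l(H, U) = -(U*H + U)/4 = -(H*U + U)/4 = -(U + H*U)/4 = -U/4 - H*U/4)
d = 3 (d = 6 - 1/4*(-4)*(1 - 4) = 6 - 1/4*(-4)*(-3) = 6 - 3 = 3)
-5*(2 + d)*8 = -5*(2 + 3)*8 = -5*5*8 = -25*8 = -200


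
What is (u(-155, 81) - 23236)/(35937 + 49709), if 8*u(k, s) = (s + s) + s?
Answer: -185645/685168 ≈ -0.27095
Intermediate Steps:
u(k, s) = 3*s/8 (u(k, s) = ((s + s) + s)/8 = (2*s + s)/8 = (3*s)/8 = 3*s/8)
(u(-155, 81) - 23236)/(35937 + 49709) = ((3/8)*81 - 23236)/(35937 + 49709) = (243/8 - 23236)/85646 = -185645/8*1/85646 = -185645/685168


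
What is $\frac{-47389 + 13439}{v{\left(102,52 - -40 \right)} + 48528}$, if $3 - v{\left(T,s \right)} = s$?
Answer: $- \frac{33950}{48439} \approx -0.70088$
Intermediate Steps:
$v{\left(T,s \right)} = 3 - s$
$\frac{-47389 + 13439}{v{\left(102,52 - -40 \right)} + 48528} = \frac{-47389 + 13439}{\left(3 - \left(52 - -40\right)\right) + 48528} = - \frac{33950}{\left(3 - \left(52 + 40\right)\right) + 48528} = - \frac{33950}{\left(3 - 92\right) + 48528} = - \frac{33950}{-89 + 48528} = - \frac{33950}{48439}$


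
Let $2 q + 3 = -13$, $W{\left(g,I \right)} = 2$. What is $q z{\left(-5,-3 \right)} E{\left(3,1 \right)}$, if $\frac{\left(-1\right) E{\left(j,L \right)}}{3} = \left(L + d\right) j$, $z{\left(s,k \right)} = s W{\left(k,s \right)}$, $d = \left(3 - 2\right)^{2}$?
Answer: $-1440$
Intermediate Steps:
$d = 1$ ($d = 1^{2} = 1$)
$q = -8$ ($q = - \frac{3}{2} + \frac{1}{2} \left(-13\right) = - \frac{3}{2} - \frac{13}{2} = -8$)
$z{\left(s,k \right)} = 2 s$ ($z{\left(s,k \right)} = s 2 = 2 s$)
$E{\left(j,L \right)} = - 3 j \left(1 + L\right)$ ($E{\left(j,L \right)} = - 3 \left(L + 1\right) j = - 3 \left(1 + L\right) j = - 3 j \left(1 + L\right)$)
$q z{\left(-5,-3 \right)} E{\left(3,1 \right)} = - 8 \cdot 2 \left(-5\right) \left(\left(-3\right) 3 \left(1 + 1\right)\right) = \left(-8\right) \left(-10\right) \left(\left(-3\right) 3 \cdot 2\right) = 80 \left(-18\right) = -1440$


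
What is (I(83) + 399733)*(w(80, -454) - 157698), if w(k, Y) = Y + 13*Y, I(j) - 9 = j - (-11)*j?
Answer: -65742671852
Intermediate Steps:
I(j) = 9 + 12*j (I(j) = 9 + (j - (-11)*j) = 9 + (j + 11*j) = 9 + 12*j)
w(k, Y) = 14*Y
(I(83) + 399733)*(w(80, -454) - 157698) = ((9 + 12*83) + 399733)*(14*(-454) - 157698) = ((9 + 996) + 399733)*(-6356 - 157698) = (1005 + 399733)*(-164054) = 400738*(-164054) = -65742671852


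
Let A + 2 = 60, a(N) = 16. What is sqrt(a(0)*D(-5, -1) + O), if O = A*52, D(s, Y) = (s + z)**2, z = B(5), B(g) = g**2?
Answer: 2*sqrt(2354) ≈ 97.036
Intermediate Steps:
A = 58 (A = -2 + 60 = 58)
z = 25 (z = 5**2 = 25)
D(s, Y) = (25 + s)**2 (D(s, Y) = (s + 25)**2 = (25 + s)**2)
O = 3016 (O = 58*52 = 3016)
sqrt(a(0)*D(-5, -1) + O) = sqrt(16*(25 - 5)**2 + 3016) = sqrt(16*20**2 + 3016) = sqrt(16*400 + 3016) = sqrt(6400 + 3016) = sqrt(9416) = 2*sqrt(2354)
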